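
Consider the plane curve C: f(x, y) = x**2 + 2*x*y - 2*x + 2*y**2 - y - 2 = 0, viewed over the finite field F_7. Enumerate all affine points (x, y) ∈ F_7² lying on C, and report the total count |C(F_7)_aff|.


Affine F_7-points: {(1, 1), (1, 2), (2, 4), (2, 5), (4, 2), (4, 5), (6, 1), (6, 4)}; count = 8.

For each of the 49 pairs (x, y) ∈ F_7², evaluate f(x, y) mod 7. Record the zeros.
  x = 0: [0↦5, 1↦6, 2↦4, 3↦6, 4↦5, 5↦1, 6↦1]  zeros at y ∈ ∅
  x = 1: [0↦4, 1↦0, 2↦0, 3↦4, 4↦5, 5↦3, 6↦5]  zeros at y ∈ {1, 2}
  x = 2: [0↦5, 1↦3, 2↦5, 3↦4, 4↦0, 5↦0, 6↦4]  zeros at y ∈ {4, 5}
  x = 3: [0↦1, 1↦1, 2↦5, 3↦6, 4↦4, 5↦6, 6↦5]  zeros at y ∈ ∅
  x = 4: [0↦6, 1↦1, 2↦0, 3↦3, 4↦3, 5↦0, 6↦1]  zeros at y ∈ {2, 5}
  x = 5: [0↦6, 1↦3, 2↦4, 3↦2, 4↦4, 5↦3, 6↦6]  zeros at y ∈ ∅
  x = 6: [0↦1, 1↦0, 2↦3, 3↦3, 4↦0, 5↦1, 6↦6]  zeros at y ∈ {1, 4}
Collecting zeros: affine points = {(1, 1), (1, 2), (2, 4), (2, 5), (4, 2), (4, 5), (6, 1), (6, 4)}.
Total count |C(F_7)_aff| = 8.


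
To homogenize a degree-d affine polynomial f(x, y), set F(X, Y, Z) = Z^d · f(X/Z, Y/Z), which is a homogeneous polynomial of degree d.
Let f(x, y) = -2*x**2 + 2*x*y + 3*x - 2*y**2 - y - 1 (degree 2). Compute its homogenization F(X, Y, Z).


F(X, Y, Z) = -2*X**2 + 2*X*Y + 3*X*Z - 2*Y**2 - Y*Z - Z**2

deg(f) = 2.
Substitute x = X/Z, y = Y/Z into f, then multiply by Z^2.
  monomial -2·x^2·y^0 ↦ -2·X^2·Y^0·Z^0.
  monomial 2·x^1·y^1 ↦ 2·X^1·Y^1·Z^0.
  monomial 3·x^1·y^0 ↦ 3·X^1·Y^0·Z^1.
  monomial -2·x^0·y^2 ↦ -2·X^0·Y^2·Z^0.
  monomial -1·x^0·y^1 ↦ -1·X^0·Y^1·Z^1.
  monomial -1·x^0·y^0 ↦ -1·X^0·Y^0·Z^2.
Collecting: F(X, Y, Z) = -2*X**2 + 2*X*Y + 3*X*Z - 2*Y**2 - Y*Z - Z**2.


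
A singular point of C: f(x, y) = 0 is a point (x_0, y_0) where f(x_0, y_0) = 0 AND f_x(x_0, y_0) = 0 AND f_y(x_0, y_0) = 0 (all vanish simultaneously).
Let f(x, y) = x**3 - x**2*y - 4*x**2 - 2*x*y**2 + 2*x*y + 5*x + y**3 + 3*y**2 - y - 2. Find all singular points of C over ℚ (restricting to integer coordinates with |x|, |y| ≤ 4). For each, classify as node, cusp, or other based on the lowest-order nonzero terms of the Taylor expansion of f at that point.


Singular points: {(1, 0)}; classification: node.

Compute partial derivatives:
  f_x = 3*x**2 - 2*x*y - 8*x - 2*y**2 + 2*y + 5.
  f_y = -x**2 - 4*x*y + 2*x + 3*y**2 + 6*y - 1.
Scan x_0 ∈ {−4, ..., 4}. For each x_0, f_y(x_0, y) is a polynomial in y; find its integer roots y ∈ {−4, ..., 4}, then test f_x and f at those candidates.
  x = -4: f_y(-4, y) = 3*y**2 + 22*y - 25; vanishes at y ∈ {1}. (-4, 1): f_x = 93 ≠ 0.
  x = -3: f_y(-3, y) = 3*y**2 + 18*y - 16; no integer root y with |y| ≤ 4.
  x = -2: f_y(-2, y) = 3*y**2 + 14*y - 9; no integer root y with |y| ≤ 4.
  x = -1: f_y(-1, y) = 3*y**2 + 10*y - 4; no integer root y with |y| ≤ 4.
  x = 0: f_y(0, y) = 3*y**2 + 6*y - 1; no integer root y with |y| ≤ 4.
  x = 1: f_y(1, y) = 3*y**2 + 2*y; vanishes at y ∈ {0}. (1, 0): f_x = 0, f = 0 — SINGULAR.
  x = 2: f_y(2, y) = 3*y**2 - 2*y - 1; vanishes at y ∈ {1}. (2, 1): f_x = -3 ≠ 0.
  x = 3: f_y(3, y) = 3*y**2 - 6*y - 4; no integer root y with |y| ≤ 4.
  x = 4: f_y(4, y) = 3*y**2 - 10*y - 9; no integer root y with |y| ≤ 4.
Only singular point on the grid: (1, 0).
Classify: substitute x = 1 + u, y = 0 + v and expand: f = u**3 - u**2*v - u**2 - 2*u*v**2 + v**3 + v**2.
No constant or linear terms (consistent with a singular point). Quadratic part: -u**2 + v**2. Cubic part: u**3 - u**2*v - 2*u*v**2 + v**3.
The quadratic part v**2 - u**2 = (v − u)(v + u) splits into two distinct linear factors, so there are two distinct tangent lines y − 0 = ±(x − 1) — this is a node (ordinary double point).
Classification: node.


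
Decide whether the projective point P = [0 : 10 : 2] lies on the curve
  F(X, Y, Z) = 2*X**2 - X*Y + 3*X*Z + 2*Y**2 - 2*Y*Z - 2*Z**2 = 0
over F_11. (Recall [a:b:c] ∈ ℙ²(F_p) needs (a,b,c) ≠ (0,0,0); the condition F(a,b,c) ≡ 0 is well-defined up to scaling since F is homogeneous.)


F(0,10,2) ≡ 9 (mod 11); P is NOT on the curve.

Evaluate F(0, 10, 2) term-by-term (mod 11).
  2*X**2 ↦ 2·0·1·1 = 0
  -X*Y ↦ -1·0·10·1 = 0
  3*X*Z ↦ 3·0·1·2 = 0
  2*Y**2 ↦ 2·1·100·1 = 200
  -2*Y*Z ↦ -2·1·10·2 = -40
  -2*Z**2 ↦ -2·1·1·4 = -8
Sum: F(0, 10, 2) = (0) + (0) + (0) + (200) + (-40) + (-8) = 152.
Reducing mod 11: 152 ≡ 9 (mod 11).
Since F(a, b, c) ≡ 9 ≠ 0 (mod 11), P does NOT lie on the curve.


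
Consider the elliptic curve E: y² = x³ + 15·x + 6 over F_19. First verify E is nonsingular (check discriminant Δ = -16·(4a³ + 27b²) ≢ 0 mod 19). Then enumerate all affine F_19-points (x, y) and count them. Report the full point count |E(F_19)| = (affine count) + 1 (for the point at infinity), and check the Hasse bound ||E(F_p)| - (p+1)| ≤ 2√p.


Affine points = {(0, 5), (0, 14), (2, 5), (2, 14), (4, 4), (4, 15), (5, 4), (5, 15), (7, 6), (7, 13), (8, 7), (8, 12), (10, 4), (10, 15), (11, 1), (11, 18), (13, 2), (13, 17), (17, 5), (17, 14), (18, 3), (18, 16)}; affine count = 22; |E(F_19)| = 23.

Discriminant check: Δ ∝ 4a³ + 27b² = 4·15³ + 27·6² = 4·3375 + 27·36 ≡ 13 (mod 19). Nonzero ⇒ E is nonsingular.
For each x ∈ F_19, compute rhs = x³ + 15·x + 6 mod 19, then count y ∈ F_19 with y² ≡ rhs.
  x = 0: rhs = 6, matching y values: 5, 14 (2 points).
  x = 1: rhs = 3, matching y values: none (0 points).
  x = 2: rhs = 6, matching y values: 5, 14 (2 points).
  x = 3: rhs = 2, matching y values: none (0 points).
  x = 4: rhs = 16, matching y values: 4, 15 (2 points).
  x = 5: rhs = 16, matching y values: 4, 15 (2 points).
  x = 6: rhs = 8, matching y values: none (0 points).
  x = 7: rhs = 17, matching y values: 6, 13 (2 points).
  x = 8: rhs = 11, matching y values: 7, 12 (2 points).
  x = 9: rhs = 15, matching y values: none (0 points).
  x = 10: rhs = 16, matching y values: 4, 15 (2 points).
  x = 11: rhs = 1, matching y values: 1, 18 (2 points).
  x = 12: rhs = 14, matching y values: none (0 points).
  x = 13: rhs = 4, matching y values: 2, 17 (2 points).
  x = 14: rhs = 15, matching y values: none (0 points).
  x = 15: rhs = 15, matching y values: none (0 points).
  x = 16: rhs = 10, matching y values: none (0 points).
  x = 17: rhs = 6, matching y values: 5, 14 (2 points).
  x = 18: rhs = 9, matching y values: 3, 16 (2 points).
Total affine count: 22.
Full point count |E(F_19)| = 22 + 1 = 23.
Hasse bound: |23 − (19+1)| = |3| = 3 ≤ 2√19 ≈ 8.7178 ✓.


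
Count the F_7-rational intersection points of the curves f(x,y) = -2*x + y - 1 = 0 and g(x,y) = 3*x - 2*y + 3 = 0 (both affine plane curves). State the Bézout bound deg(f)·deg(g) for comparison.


Common zeros: {(1, 3)}; count = 1; Bézout bound = 1.

deg(f) = 1, deg(g) = 1, so Bézout bound = 1.
Scan x ∈ F_7. For each x, list the y ∈ F_7 with f(x, y) ≡ 0 and those with g(x, y) ≡ 0 (mod 7); the common zeros in that column are the intersection.
  x = 0: f ≡ 0 at y ∈ {1}; g ≡ 0 at y ∈ {5}; common: ∅.
  x = 1: f ≡ 0 at y ∈ {3}; g ≡ 0 at y ∈ {3}; common: {3}.
  x = 2: f ≡ 0 at y ∈ {5}; g ≡ 0 at y ∈ {1}; common: ∅.
  x = 3: f ≡ 0 at y ∈ {0}; g ≡ 0 at y ∈ {6}; common: ∅.
  x = 4: f ≡ 0 at y ∈ {2}; g ≡ 0 at y ∈ {4}; common: ∅.
  x = 5: f ≡ 0 at y ∈ {4}; g ≡ 0 at y ∈ {2}; common: ∅.
  x = 6: f ≡ 0 at y ∈ {6}; g ≡ 0 at y ∈ {0}; common: ∅.
Collecting: common zeros = {(1, 3)}, so the count is 1.
Comparison with the Bézout bound: 1 ≤ 1 = deg(f)·deg(g), as expected for curves with no common component (the bound is attained).


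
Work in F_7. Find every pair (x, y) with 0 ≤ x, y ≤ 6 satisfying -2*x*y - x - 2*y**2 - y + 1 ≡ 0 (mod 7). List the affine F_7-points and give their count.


Affine F_7-points: {(0, 4), (0, 6), (1, 0), (1, 2), (4, 1), (4, 5)}; count = 6.

For each of the 49 pairs (x, y) ∈ F_7², evaluate f(x, y) mod 7. Record the zeros.
  x = 0: [0↦1, 1↦5, 2↦5, 3↦1, 4↦0, 5↦2, 6↦0]  zeros at y ∈ {4, 6}
  x = 1: [0↦0, 1↦2, 2↦0, 3↦1, 4↦5, 5↦5, 6↦1]  zeros at y ∈ {0, 2}
  x = 2: [0↦6, 1↦6, 2↦2, 3↦1, 4↦3, 5↦1, 6↦2]  zeros at y ∈ ∅
  x = 3: [0↦5, 1↦3, 2↦4, 3↦1, 4↦1, 5↦4, 6↦3]  zeros at y ∈ ∅
  x = 4: [0↦4, 1↦0, 2↦6, 3↦1, 4↦6, 5↦0, 6↦4]  zeros at y ∈ {1, 5}
  x = 5: [0↦3, 1↦4, 2↦1, 3↦1, 4↦4, 5↦3, 6↦5]  zeros at y ∈ ∅
  x = 6: [0↦2, 1↦1, 2↦3, 3↦1, 4↦2, 5↦6, 6↦6]  zeros at y ∈ ∅
Collecting zeros: affine points = {(0, 4), (0, 6), (1, 0), (1, 2), (4, 1), (4, 5)}.
Total count |C(F_7)_aff| = 6.


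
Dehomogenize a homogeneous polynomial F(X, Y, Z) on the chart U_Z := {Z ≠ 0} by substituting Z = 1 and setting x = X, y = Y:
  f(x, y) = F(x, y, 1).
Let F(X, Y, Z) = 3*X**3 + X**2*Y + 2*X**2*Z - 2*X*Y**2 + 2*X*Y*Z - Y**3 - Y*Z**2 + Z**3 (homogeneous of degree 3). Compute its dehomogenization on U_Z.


f(x, y) = 3*x**3 + x**2*y + 2*x**2 - 2*x*y**2 + 2*x*y - y**3 - y + 1

On U_Z we set Z = 1. Each monomial c·X^i·Y^j·Z^k in F becomes c·x^i·y^j·1^k = c·x^i·y^j.
Substituting Z = 1: F(X, Y, 1) = 3*x**3 + x**2*y + 2*x**2 - 2*x*y**2 + 2*x*y - y**3 - y + 1.
Note: deg(f) ≤ deg(F) = 3; strict inequality happens when F is divisible by Z (lost terms).


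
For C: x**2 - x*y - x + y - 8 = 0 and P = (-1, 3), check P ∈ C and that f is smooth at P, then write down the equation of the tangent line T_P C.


Tangent line at P: -6*x + 2*y - 12 = 0.

Step 1: f(-1, 3) = 0, so P lies on C.
Step 2: partial derivatives
  f_x(x, y) = 2*x - y - 1, f_y(x, y) = 1 - x.
  f_x(P) = -6, f_y(P) = 2 (gradient nonzero, so P is smooth).
Step 3: tangent line at P: -6·(x − -1) + 2·(y − 3) = 0.
Expanding: -6*x + 2*y - 12 = 0.


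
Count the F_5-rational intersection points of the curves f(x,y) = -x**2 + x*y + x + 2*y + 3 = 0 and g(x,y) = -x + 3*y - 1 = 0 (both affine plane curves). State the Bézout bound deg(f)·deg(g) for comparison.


Common zeros: {(1, 4), (2, 1)}; count = 2; Bézout bound = 2.

deg(f) = 2, deg(g) = 1, so Bézout bound = 2.
Scan x ∈ F_5. For each x, list the y ∈ F_5 with f(x, y) ≡ 0 and those with g(x, y) ≡ 0 (mod 5); the common zeros in that column are the intersection.
  x = 0: f ≡ 0 at y ∈ {1}; g ≡ 0 at y ∈ {2}; common: ∅.
  x = 1: f ≡ 0 at y ∈ {4}; g ≡ 0 at y ∈ {4}; common: {4}.
  x = 2: f ≡ 0 at y ∈ {1}; g ≡ 0 at y ∈ {1}; common: {1}.
  x = 3: f ≡ 0 at y ∈ ∅; g ≡ 0 at y ∈ {3}; common: ∅.
  x = 4: f ≡ 0 at y ∈ {4}; g ≡ 0 at y ∈ {0}; common: ∅.
Collecting: common zeros = {(1, 4), (2, 1)}, so the count is 2.
Comparison with the Bézout bound: 2 ≤ 2 = deg(f)·deg(g), as expected for curves with no common component (the bound is attained).


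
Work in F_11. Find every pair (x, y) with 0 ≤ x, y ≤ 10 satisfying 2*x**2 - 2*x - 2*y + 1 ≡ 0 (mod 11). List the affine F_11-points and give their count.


Affine F_11-points: {(0, 6), (1, 6), (2, 8), (3, 1), (4, 7), (5, 4), (6, 3), (7, 4), (8, 7), (9, 1), (10, 8)}; count = 11.

For each of the 121 pairs (x, y) ∈ F_11², evaluate f(x, y) mod 11. Record the zeros.
  x = 0: [0↦1, 1↦10, 2↦8, 3↦6, 4↦4, 5↦2, 6↦0, 7↦9, 8↦7, 9↦5, 10↦3]  zeros at y ∈ {6}
  x = 1: [0↦1, 1↦10, 2↦8, 3↦6, 4↦4, 5↦2, 6↦0, 7↦9, 8↦7, 9↦5, 10↦3]  zeros at y ∈ {6}
  x = 2: [0↦5, 1↦3, 2↦1, 3↦10, 4↦8, 5↦6, 6↦4, 7↦2, 8↦0, 9↦9, 10↦7]  zeros at y ∈ {8}
  x = 3: [0↦2, 1↦0, 2↦9, 3↦7, 4↦5, 5↦3, 6↦1, 7↦10, 8↦8, 9↦6, 10↦4]  zeros at y ∈ {1}
  x = 4: [0↦3, 1↦1, 2↦10, 3↦8, 4↦6, 5↦4, 6↦2, 7↦0, 8↦9, 9↦7, 10↦5]  zeros at y ∈ {7}
  x = 5: [0↦8, 1↦6, 2↦4, 3↦2, 4↦0, 5↦9, 6↦7, 7↦5, 8↦3, 9↦1, 10↦10]  zeros at y ∈ {4}
  x = 6: [0↦6, 1↦4, 2↦2, 3↦0, 4↦9, 5↦7, 6↦5, 7↦3, 8↦1, 9↦10, 10↦8]  zeros at y ∈ {3}
  x = 7: [0↦8, 1↦6, 2↦4, 3↦2, 4↦0, 5↦9, 6↦7, 7↦5, 8↦3, 9↦1, 10↦10]  zeros at y ∈ {4}
  x = 8: [0↦3, 1↦1, 2↦10, 3↦8, 4↦6, 5↦4, 6↦2, 7↦0, 8↦9, 9↦7, 10↦5]  zeros at y ∈ {7}
  x = 9: [0↦2, 1↦0, 2↦9, 3↦7, 4↦5, 5↦3, 6↦1, 7↦10, 8↦8, 9↦6, 10↦4]  zeros at y ∈ {1}
  x = 10: [0↦5, 1↦3, 2↦1, 3↦10, 4↦8, 5↦6, 6↦4, 7↦2, 8↦0, 9↦9, 10↦7]  zeros at y ∈ {8}
Collecting zeros: affine points = {(0, 6), (1, 6), (2, 8), (3, 1), (4, 7), (5, 4), (6, 3), (7, 4), (8, 7), (9, 1), (10, 8)}.
Total count |C(F_11)_aff| = 11.


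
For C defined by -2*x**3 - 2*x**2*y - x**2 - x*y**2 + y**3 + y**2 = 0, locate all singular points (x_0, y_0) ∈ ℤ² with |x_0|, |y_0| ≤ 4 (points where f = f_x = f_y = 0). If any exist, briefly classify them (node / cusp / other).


Singular points: {(0, 0)}; classification: node.

Compute partial derivatives:
  f_x = -6*x**2 - 4*x*y - 2*x - y**2.
  f_y = -2*x**2 - 2*x*y + 3*y**2 + 2*y.
Scan x_0 ∈ {−4, ..., 4}. For each x_0, f_y(x_0, y) is a polynomial in y; find its integer roots y ∈ {−4, ..., 4}, then test f_x and f at those candidates.
  x = -4: f_y(-4, y) = 3*y**2 + 10*y - 32; vanishes at y ∈ {2}. (-4, 2): f_x = -60 ≠ 0.
  x = -3: f_y(-3, y) = 3*y**2 + 8*y - 18; no integer root y with |y| ≤ 4.
  x = -2: f_y(-2, y) = 3*y**2 + 6*y - 8; no integer root y with |y| ≤ 4.
  x = -1: f_y(-1, y) = 3*y**2 + 4*y - 2; no integer root y with |y| ≤ 4.
  x = 0: f_y(0, y) = 3*y**2 + 2*y; vanishes at y ∈ {0}. (0, 0): f_x = 0, f = 0 — SINGULAR.
  x = 1: f_y(1, y) = 3*y**2 - 2; no integer root y with |y| ≤ 4.
  x = 2: f_y(2, y) = 3*y**2 - 2*y - 8; vanishes at y ∈ {2}. (2, 2): f_x = -48 ≠ 0.
  x = 3: f_y(3, y) = 3*y**2 - 4*y - 18; no integer root y with |y| ≤ 4.
  x = 4: f_y(4, y) = 3*y**2 - 6*y - 32; no integer root y with |y| ≤ 4.
Only singular point on the grid: (0, 0).
Classify: substitute x = 0 + u, y = 0 + v and expand: f = -2*u**3 - 2*u**2*v - u**2 - u*v**2 + v**3 + v**2.
No constant or linear terms (consistent with a singular point). Quadratic part: -u**2 + v**2. Cubic part: -2*u**3 - 2*u**2*v - u*v**2 + v**3.
The quadratic part v**2 - u**2 = (v − u)(v + u) splits into two distinct linear factors, so there are two distinct tangent lines y − 0 = ±(x − 0) — this is a node (ordinary double point).
Classification: node.


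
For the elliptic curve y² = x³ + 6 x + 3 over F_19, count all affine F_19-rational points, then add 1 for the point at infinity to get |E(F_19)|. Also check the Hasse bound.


Affine points = {(2, 2), (2, 17), (5, 5), (5, 14), (9, 8), (9, 11), (12, 6), (12, 13), (13, 6), (13, 13), (14, 0)}; affine count = 11; |E(F_19)| = 12.

Discriminant check: Δ ∝ 4a³ + 27b² = 4·6³ + 27·3² = 4·216 + 27·9 ≡ 5 (mod 19). Nonzero ⇒ E is nonsingular.
For each x ∈ F_19, compute rhs = x³ + 6·x + 3 mod 19, then count y ∈ F_19 with y² ≡ rhs.
  x = 0: rhs = 3, matching y values: none (0 points).
  x = 1: rhs = 10, matching y values: none (0 points).
  x = 2: rhs = 4, matching y values: 2, 17 (2 points).
  x = 3: rhs = 10, matching y values: none (0 points).
  x = 4: rhs = 15, matching y values: none (0 points).
  x = 5: rhs = 6, matching y values: 5, 14 (2 points).
  x = 6: rhs = 8, matching y values: none (0 points).
  x = 7: rhs = 8, matching y values: none (0 points).
  x = 8: rhs = 12, matching y values: none (0 points).
  x = 9: rhs = 7, matching y values: 8, 11 (2 points).
  x = 10: rhs = 18, matching y values: none (0 points).
  x = 11: rhs = 13, matching y values: none (0 points).
  x = 12: rhs = 17, matching y values: 6, 13 (2 points).
  x = 13: rhs = 17, matching y values: 6, 13 (2 points).
  x = 14: rhs = 0, matching y values: 0 (1 points).
  x = 15: rhs = 10, matching y values: none (0 points).
  x = 16: rhs = 15, matching y values: none (0 points).
  x = 17: rhs = 2, matching y values: none (0 points).
  x = 18: rhs = 15, matching y values: none (0 points).
Total affine count: 11.
Full point count |E(F_19)| = 11 + 1 = 12.
Hasse bound: |12 − (19+1)| = |-8| = 8 ≤ 2√19 ≈ 8.7178 ✓.


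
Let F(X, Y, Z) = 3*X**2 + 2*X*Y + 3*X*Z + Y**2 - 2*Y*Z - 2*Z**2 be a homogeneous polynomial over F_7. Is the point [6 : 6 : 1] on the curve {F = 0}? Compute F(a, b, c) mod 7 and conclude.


F(6,6,1) ≡ 3 (mod 7); P is NOT on the curve.

Evaluate F(6, 6, 1) term-by-term (mod 7).
  3*X**2 ↦ 3·36·1·1 = 108
  2*X*Y ↦ 2·6·6·1 = 72
  3*X*Z ↦ 3·6·1·1 = 18
  Y**2 ↦ 1·1·36·1 = 36
  -2*Y*Z ↦ -2·1·6·1 = -12
  -2*Z**2 ↦ -2·1·1·1 = -2
Sum: F(6, 6, 1) = (108) + (72) + (18) + (36) + (-12) + (-2) = 220.
Reducing mod 7: 220 ≡ 3 (mod 7).
Since F(a, b, c) ≡ 3 ≠ 0 (mod 7), P does NOT lie on the curve.


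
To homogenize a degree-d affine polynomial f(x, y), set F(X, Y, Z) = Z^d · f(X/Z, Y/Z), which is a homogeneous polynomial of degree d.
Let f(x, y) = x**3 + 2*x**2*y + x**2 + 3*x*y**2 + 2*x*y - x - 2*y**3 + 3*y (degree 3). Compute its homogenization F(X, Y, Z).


F(X, Y, Z) = X**3 + 2*X**2*Y + X**2*Z + 3*X*Y**2 + 2*X*Y*Z - X*Z**2 - 2*Y**3 + 3*Y*Z**2

deg(f) = 3.
Substitute x = X/Z, y = Y/Z into f, then multiply by Z^3.
  monomial 1·x^3·y^0 ↦ 1·X^3·Y^0·Z^0.
  monomial 2·x^2·y^1 ↦ 2·X^2·Y^1·Z^0.
  monomial 1·x^2·y^0 ↦ 1·X^2·Y^0·Z^1.
  monomial 3·x^1·y^2 ↦ 3·X^1·Y^2·Z^0.
  monomial 2·x^1·y^1 ↦ 2·X^1·Y^1·Z^1.
  monomial -1·x^1·y^0 ↦ -1·X^1·Y^0·Z^2.
  monomial -2·x^0·y^3 ↦ -2·X^0·Y^3·Z^0.
  monomial 3·x^0·y^1 ↦ 3·X^0·Y^1·Z^2.
Collecting: F(X, Y, Z) = X**3 + 2*X**2*Y + X**2*Z + 3*X*Y**2 + 2*X*Y*Z - X*Z**2 - 2*Y**3 + 3*Y*Z**2.


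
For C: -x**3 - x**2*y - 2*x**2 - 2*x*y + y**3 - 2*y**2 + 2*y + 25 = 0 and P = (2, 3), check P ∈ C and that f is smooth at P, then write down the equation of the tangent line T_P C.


Tangent line at P: -38*x + 9*y + 49 = 0.

Step 1: f(2, 3) = 0, so P lies on C.
Step 2: partial derivatives
  f_x(x, y) = -3*x**2 - 2*x*y - 4*x - 2*y, f_y(x, y) = -x**2 - 2*x + 3*y**2 - 4*y + 2.
  f_x(P) = -38, f_y(P) = 9 (gradient nonzero, so P is smooth).
Step 3: tangent line at P: -38·(x − 2) + 9·(y − 3) = 0.
Expanding: -38*x + 9*y + 49 = 0.


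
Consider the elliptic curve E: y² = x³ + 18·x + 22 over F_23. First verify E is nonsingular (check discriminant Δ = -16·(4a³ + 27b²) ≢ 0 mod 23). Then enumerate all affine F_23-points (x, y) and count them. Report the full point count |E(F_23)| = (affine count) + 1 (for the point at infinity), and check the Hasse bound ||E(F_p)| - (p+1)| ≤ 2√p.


Affine points = {(1, 8), (1, 15), (6, 1), (6, 22), (7, 10), (7, 13), (9, 4), (9, 19), (10, 11), (10, 12), (16, 6), (16, 17), (19, 1), (19, 22), (21, 1), (21, 22), (22, 7), (22, 16)}; affine count = 18; |E(F_23)| = 19.

Discriminant check: Δ ∝ 4a³ + 27b² = 4·18³ + 27·22² = 4·5832 + 27·484 ≡ 10 (mod 23). Nonzero ⇒ E is nonsingular.
For each x ∈ F_23, compute rhs = x³ + 18·x + 22 mod 23, then count y ∈ F_23 with y² ≡ rhs.
  x = 0: rhs = 22, matching y values: none (0 points).
  x = 1: rhs = 18, matching y values: 8, 15 (2 points).
  x = 2: rhs = 20, matching y values: none (0 points).
  x = 3: rhs = 11, matching y values: none (0 points).
  x = 4: rhs = 20, matching y values: none (0 points).
  x = 5: rhs = 7, matching y values: none (0 points).
  x = 6: rhs = 1, matching y values: 1, 22 (2 points).
  x = 7: rhs = 8, matching y values: 10, 13 (2 points).
  x = 8: rhs = 11, matching y values: none (0 points).
  x = 9: rhs = 16, matching y values: 4, 19 (2 points).
  x = 10: rhs = 6, matching y values: 11, 12 (2 points).
  x = 11: rhs = 10, matching y values: none (0 points).
  x = 12: rhs = 11, matching y values: none (0 points).
  x = 13: rhs = 15, matching y values: none (0 points).
  x = 14: rhs = 5, matching y values: none (0 points).
  x = 15: rhs = 10, matching y values: none (0 points).
  x = 16: rhs = 13, matching y values: 6, 17 (2 points).
  x = 17: rhs = 20, matching y values: none (0 points).
  x = 18: rhs = 14, matching y values: none (0 points).
  x = 19: rhs = 1, matching y values: 1, 22 (2 points).
  x = 20: rhs = 10, matching y values: none (0 points).
  x = 21: rhs = 1, matching y values: 1, 22 (2 points).
  x = 22: rhs = 3, matching y values: 7, 16 (2 points).
Total affine count: 18.
Full point count |E(F_23)| = 18 + 1 = 19.
Hasse bound: |19 − (23+1)| = |-5| = 5 ≤ 2√23 ≈ 9.5917 ✓.


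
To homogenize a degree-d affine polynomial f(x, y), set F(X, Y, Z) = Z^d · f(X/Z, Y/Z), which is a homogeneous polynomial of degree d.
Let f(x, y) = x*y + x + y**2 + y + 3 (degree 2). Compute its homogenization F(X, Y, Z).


F(X, Y, Z) = X*Y + X*Z + Y**2 + Y*Z + 3*Z**2

deg(f) = 2.
Substitute x = X/Z, y = Y/Z into f, then multiply by Z^2.
  monomial 1·x^1·y^1 ↦ 1·X^1·Y^1·Z^0.
  monomial 1·x^1·y^0 ↦ 1·X^1·Y^0·Z^1.
  monomial 1·x^0·y^2 ↦ 1·X^0·Y^2·Z^0.
  monomial 1·x^0·y^1 ↦ 1·X^0·Y^1·Z^1.
  monomial 3·x^0·y^0 ↦ 3·X^0·Y^0·Z^2.
Collecting: F(X, Y, Z) = X*Y + X*Z + Y**2 + Y*Z + 3*Z**2.


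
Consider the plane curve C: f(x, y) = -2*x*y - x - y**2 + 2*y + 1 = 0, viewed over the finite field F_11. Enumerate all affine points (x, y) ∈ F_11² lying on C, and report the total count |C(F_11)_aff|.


Affine F_11-points: {(1, 0), (2, 10), (5, 6), (5, 8), (6, 3), (6, 9), (8, 1), (8, 7), (9, 2), (9, 4)}; count = 10.

For each of the 121 pairs (x, y) ∈ F_11², evaluate f(x, y) mod 11. Record the zeros.
  x = 0: [0↦1, 1↦2, 2↦1, 3↦9, 4↦4, 5↦8, 6↦10, 7↦10, 8↦8, 9↦4, 10↦9]  zeros at y ∈ ∅
  x = 1: [0↦0, 1↦10, 2↦7, 3↦2, 4↦6, 5↦8, 6↦8, 7↦6, 8↦2, 9↦7, 10↦10]  zeros at y ∈ {0}
  x = 2: [0↦10, 1↦7, 2↦2, 3↦6, 4↦8, 5↦8, 6↦6, 7↦2, 8↦7, 9↦10, 10↦0]  zeros at y ∈ {10}
  x = 3: [0↦9, 1↦4, 2↦8, 3↦10, 4↦10, 5↦8, 6↦4, 7↦9, 8↦1, 9↦2, 10↦1]  zeros at y ∈ ∅
  x = 4: [0↦8, 1↦1, 2↦3, 3↦3, 4↦1, 5↦8, 6↦2, 7↦5, 8↦6, 9↦5, 10↦2]  zeros at y ∈ ∅
  x = 5: [0↦7, 1↦9, 2↦9, 3↦7, 4↦3, 5↦8, 6↦0, 7↦1, 8↦0, 9↦8, 10↦3]  zeros at y ∈ {6, 8}
  x = 6: [0↦6, 1↦6, 2↦4, 3↦0, 4↦5, 5↦8, 6↦9, 7↦8, 8↦5, 9↦0, 10↦4]  zeros at y ∈ {3, 9}
  x = 7: [0↦5, 1↦3, 2↦10, 3↦4, 4↦7, 5↦8, 6↦7, 7↦4, 8↦10, 9↦3, 10↦5]  zeros at y ∈ ∅
  x = 8: [0↦4, 1↦0, 2↦5, 3↦8, 4↦9, 5↦8, 6↦5, 7↦0, 8↦4, 9↦6, 10↦6]  zeros at y ∈ {1, 7}
  x = 9: [0↦3, 1↦8, 2↦0, 3↦1, 4↦0, 5↦8, 6↦3, 7↦7, 8↦9, 9↦9, 10↦7]  zeros at y ∈ {2, 4}
  x = 10: [0↦2, 1↦5, 2↦6, 3↦5, 4↦2, 5↦8, 6↦1, 7↦3, 8↦3, 9↦1, 10↦8]  zeros at y ∈ ∅
Collecting zeros: affine points = {(1, 0), (2, 10), (5, 6), (5, 8), (6, 3), (6, 9), (8, 1), (8, 7), (9, 2), (9, 4)}.
Total count |C(F_11)_aff| = 10.


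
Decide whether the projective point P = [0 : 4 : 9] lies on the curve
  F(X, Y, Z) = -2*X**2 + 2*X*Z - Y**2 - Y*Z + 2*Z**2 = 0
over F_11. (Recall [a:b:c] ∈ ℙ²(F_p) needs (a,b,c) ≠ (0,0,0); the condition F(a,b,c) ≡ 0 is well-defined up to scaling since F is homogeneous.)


F(0,4,9) ≡ 0 (mod 11); P is on the curve.

Evaluate F(0, 4, 9) term-by-term (mod 11).
  -2*X**2 ↦ -2·0·1·1 = 0
  2*X*Z ↦ 2·0·1·9 = 0
  -Y**2 ↦ -1·1·16·1 = -16
  -Y*Z ↦ -1·1·4·9 = -36
  2*Z**2 ↦ 2·1·1·81 = 162
Sum: F(0, 4, 9) = (0) + (0) + (-16) + (-36) + (162) = 110.
Reducing mod 11: 110 ≡ 0 (mod 11).
Since F(a, b, c) ≡ 0 (mod 11), P lies on the curve.


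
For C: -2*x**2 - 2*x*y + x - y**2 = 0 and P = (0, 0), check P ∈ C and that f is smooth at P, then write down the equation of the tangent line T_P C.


Tangent line at P: x = 0.

Step 1: f(0, 0) = 0, so P lies on C.
Step 2: partial derivatives
  f_x(x, y) = -4*x - 2*y + 1, f_y(x, y) = -2*x - 2*y.
  f_x(P) = 1, f_y(P) = 0 (gradient nonzero, so P is smooth).
Step 3: tangent line at P: 1·(x − 0) + 0·(y − 0) = 0.
Expanding: x = 0.


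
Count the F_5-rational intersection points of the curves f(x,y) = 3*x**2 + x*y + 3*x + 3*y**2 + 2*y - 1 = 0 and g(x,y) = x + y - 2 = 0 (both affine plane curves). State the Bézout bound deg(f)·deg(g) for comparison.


Common zeros: {(0, 2)}; count = 1; Bézout bound = 2.

deg(f) = 2, deg(g) = 1, so Bézout bound = 2.
Scan x ∈ F_5. For each x, list the y ∈ F_5 with f(x, y) ≡ 0 and those with g(x, y) ≡ 0 (mod 5); the common zeros in that column are the intersection.
  x = 0: f ≡ 0 at y ∈ {2, 4}; g ≡ 0 at y ∈ {2}; common: {2}.
  x = 1: f ≡ 0 at y ∈ {0, 4}; g ≡ 0 at y ∈ {1}; common: ∅.
  x = 2: f ≡ 0 at y ∈ ∅; g ≡ 0 at y ∈ {0}; common: ∅.
  x = 3: f ≡ 0 at y ∈ {0}; g ≡ 0 at y ∈ {4}; common: ∅.
  x = 4: f ≡ 0 at y ∈ ∅; g ≡ 0 at y ∈ {3}; common: ∅.
Collecting: common zeros = {(0, 2)}, so the count is 1.
Comparison with the Bézout bound: 1 ≤ 2 = deg(f)·deg(g), as expected for curves with no common component (the affine F_5-count falls short of the bound because intersections may lie at infinity, over extension fields, or carry multiplicity).


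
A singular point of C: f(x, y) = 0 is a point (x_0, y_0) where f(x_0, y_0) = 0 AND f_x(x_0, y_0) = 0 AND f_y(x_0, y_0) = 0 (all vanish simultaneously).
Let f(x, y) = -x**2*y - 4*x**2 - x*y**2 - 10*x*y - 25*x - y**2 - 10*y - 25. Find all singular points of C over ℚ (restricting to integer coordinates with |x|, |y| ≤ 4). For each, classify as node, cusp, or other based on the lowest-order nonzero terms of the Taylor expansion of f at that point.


Singular points: {(-2, -3)}; classification: node.

Compute partial derivatives:
  f_x = -2*x*y - 8*x - y**2 - 10*y - 25.
  f_y = -x**2 - 2*x*y - 10*x - 2*y - 10.
Scan x_0 ∈ {−4, ..., 4}. For each x_0, f_y(x_0, y) is a polynomial in y; find its integer roots y ∈ {−4, ..., 4}, then test f_x and f at those candidates.
  x = -4: f_y(-4, y) = 6*y + 14; no integer root y with |y| ≤ 4.
  x = -3: f_y(-3, y) = 4*y + 11; no integer root y with |y| ≤ 4.
  x = -2: f_y(-2, y) = 2*y + 6; vanishes at y ∈ {-3}. (-2, -3): f_x = 0, f = 0 — SINGULAR.
  x = -1: f_y(-1, y) = -1; no integer root y with |y| ≤ 4.
  x = 0: f_y(0, y) = -2*y - 10; no integer root y with |y| ≤ 4.
  x = 1: f_y(1, y) = -4*y - 21; no integer root y with |y| ≤ 4.
  x = 2: f_y(2, y) = -6*y - 34; no integer root y with |y| ≤ 4.
  x = 3: f_y(3, y) = -8*y - 49; no integer root y with |y| ≤ 4.
  x = 4: f_y(4, y) = -10*y - 66; no integer root y with |y| ≤ 4.
Only singular point on the grid: (-2, -3).
Classify: substitute x = -2 + u, y = -3 + v and expand: f = -u**2*v - u**2 - u*v**2 + v**2.
No constant or linear terms (consistent with a singular point). Quadratic part: -u**2 + v**2. Cubic part: -u**2*v - u*v**2.
The quadratic part v**2 - u**2 = (v − u)(v + u) splits into two distinct linear factors, so there are two distinct tangent lines y − -3 = ±(x − -2) — this is a node (ordinary double point).
Classification: node.


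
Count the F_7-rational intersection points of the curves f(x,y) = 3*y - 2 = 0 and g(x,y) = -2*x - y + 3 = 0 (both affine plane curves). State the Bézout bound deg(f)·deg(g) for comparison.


Common zeros: {(0, 3)}; count = 1; Bézout bound = 1.

deg(f) = 1, deg(g) = 1, so Bézout bound = 1.
Scan x ∈ F_7. For each x, list the y ∈ F_7 with f(x, y) ≡ 0 and those with g(x, y) ≡ 0 (mod 7); the common zeros in that column are the intersection.
  x = 0: f ≡ 0 at y ∈ {3}; g ≡ 0 at y ∈ {3}; common: {3}.
  x = 1: f ≡ 0 at y ∈ {3}; g ≡ 0 at y ∈ {1}; common: ∅.
  x = 2: f ≡ 0 at y ∈ {3}; g ≡ 0 at y ∈ {6}; common: ∅.
  x = 3: f ≡ 0 at y ∈ {3}; g ≡ 0 at y ∈ {4}; common: ∅.
  x = 4: f ≡ 0 at y ∈ {3}; g ≡ 0 at y ∈ {2}; common: ∅.
  x = 5: f ≡ 0 at y ∈ {3}; g ≡ 0 at y ∈ {0}; common: ∅.
  x = 6: f ≡ 0 at y ∈ {3}; g ≡ 0 at y ∈ {5}; common: ∅.
Collecting: common zeros = {(0, 3)}, so the count is 1.
Comparison with the Bézout bound: 1 ≤ 1 = deg(f)·deg(g), as expected for curves with no common component (the bound is attained).


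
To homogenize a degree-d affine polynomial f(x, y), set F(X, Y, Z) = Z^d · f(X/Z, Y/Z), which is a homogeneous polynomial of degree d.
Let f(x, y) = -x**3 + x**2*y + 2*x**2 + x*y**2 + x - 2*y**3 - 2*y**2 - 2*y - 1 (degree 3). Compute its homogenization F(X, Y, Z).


F(X, Y, Z) = -X**3 + X**2*Y + 2*X**2*Z + X*Y**2 + X*Z**2 - 2*Y**3 - 2*Y**2*Z - 2*Y*Z**2 - Z**3

deg(f) = 3.
Substitute x = X/Z, y = Y/Z into f, then multiply by Z^3.
  monomial -1·x^3·y^0 ↦ -1·X^3·Y^0·Z^0.
  monomial 1·x^2·y^1 ↦ 1·X^2·Y^1·Z^0.
  monomial 2·x^2·y^0 ↦ 2·X^2·Y^0·Z^1.
  monomial 1·x^1·y^2 ↦ 1·X^1·Y^2·Z^0.
  monomial 1·x^1·y^0 ↦ 1·X^1·Y^0·Z^2.
  monomial -2·x^0·y^3 ↦ -2·X^0·Y^3·Z^0.
  monomial -2·x^0·y^2 ↦ -2·X^0·Y^2·Z^1.
  monomial -2·x^0·y^1 ↦ -2·X^0·Y^1·Z^2.
  monomial -1·x^0·y^0 ↦ -1·X^0·Y^0·Z^3.
Collecting: F(X, Y, Z) = -X**3 + X**2*Y + 2*X**2*Z + X*Y**2 + X*Z**2 - 2*Y**3 - 2*Y**2*Z - 2*Y*Z**2 - Z**3.


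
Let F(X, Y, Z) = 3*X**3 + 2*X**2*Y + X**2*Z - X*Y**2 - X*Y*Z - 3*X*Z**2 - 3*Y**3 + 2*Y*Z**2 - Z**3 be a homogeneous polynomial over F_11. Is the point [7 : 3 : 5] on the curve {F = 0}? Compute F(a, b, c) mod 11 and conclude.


F(7,3,5) ≡ 5 (mod 11); P is NOT on the curve.

Evaluate F(7, 3, 5) term-by-term (mod 11).
  3*X**3 ↦ 3·343·1·1 = 1029
  2*X**2*Y ↦ 2·49·3·1 = 294
  X**2*Z ↦ 1·49·1·5 = 245
  -X*Y**2 ↦ -1·7·9·1 = -63
  -X*Y*Z ↦ -1·7·3·5 = -105
  -3*X*Z**2 ↦ -3·7·1·25 = -525
  -3*Y**3 ↦ -3·1·27·1 = -81
  2*Y*Z**2 ↦ 2·1·3·25 = 150
  -Z**3 ↦ -1·1·1·125 = -125
Sum: F(7, 3, 5) = (1029) + (294) + (245) + (-63) + (-105) + (-525) + (-81) + (150) + (-125) = 819.
Reducing mod 11: 819 ≡ 5 (mod 11).
Since F(a, b, c) ≡ 5 ≠ 0 (mod 11), P does NOT lie on the curve.


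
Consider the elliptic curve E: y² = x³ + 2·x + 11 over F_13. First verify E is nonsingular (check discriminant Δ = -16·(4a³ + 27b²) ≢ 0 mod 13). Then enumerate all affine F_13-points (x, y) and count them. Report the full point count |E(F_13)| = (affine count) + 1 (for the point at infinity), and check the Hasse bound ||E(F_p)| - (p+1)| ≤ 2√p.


Affine points = {(1, 1), (1, 12), (2, 6), (2, 7), (5, 4), (5, 9), (7, 2), (7, 11), (9, 2), (9, 11), (10, 2), (10, 11), (11, 5), (11, 8)}; affine count = 14; |E(F_13)| = 15.

Discriminant check: Δ ∝ 4a³ + 27b² = 4·2³ + 27·11² = 4·8 + 27·121 ≡ 10 (mod 13). Nonzero ⇒ E is nonsingular.
For each x ∈ F_13, compute rhs = x³ + 2·x + 11 mod 13, then count y ∈ F_13 with y² ≡ rhs.
  x = 0: rhs = 11, matching y values: none (0 points).
  x = 1: rhs = 1, matching y values: 1, 12 (2 points).
  x = 2: rhs = 10, matching y values: 6, 7 (2 points).
  x = 3: rhs = 5, matching y values: none (0 points).
  x = 4: rhs = 5, matching y values: none (0 points).
  x = 5: rhs = 3, matching y values: 4, 9 (2 points).
  x = 6: rhs = 5, matching y values: none (0 points).
  x = 7: rhs = 4, matching y values: 2, 11 (2 points).
  x = 8: rhs = 6, matching y values: none (0 points).
  x = 9: rhs = 4, matching y values: 2, 11 (2 points).
  x = 10: rhs = 4, matching y values: 2, 11 (2 points).
  x = 11: rhs = 12, matching y values: 5, 8 (2 points).
  x = 12: rhs = 8, matching y values: none (0 points).
Total affine count: 14.
Full point count |E(F_13)| = 14 + 1 = 15.
Hasse bound: |15 − (13+1)| = |1| = 1 ≤ 2√13 ≈ 7.2111 ✓.


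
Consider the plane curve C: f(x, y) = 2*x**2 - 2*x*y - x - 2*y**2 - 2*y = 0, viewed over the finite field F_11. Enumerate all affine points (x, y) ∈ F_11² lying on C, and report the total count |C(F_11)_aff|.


Affine F_11-points: {(0, 0), (0, 10), (4, 2), (4, 4), (5, 6), (5, 10), (6, 0), (6, 4), (7, 6), (7, 8)}; count = 10.

For each of the 121 pairs (x, y) ∈ F_11², evaluate f(x, y) mod 11. Record the zeros.
  x = 0: [0↦0, 1↦7, 2↦10, 3↦9, 4↦4, 5↦6, 6↦4, 7↦9, 8↦10, 9↦7, 10↦0]  zeros at y ∈ {0, 10}
  x = 1: [0↦1, 1↦6, 2↦7, 3↦4, 4↦8, 5↦8, 6↦4, 7↦7, 8↦6, 9↦1, 10↦3]  zeros at y ∈ ∅
  x = 2: [0↦6, 1↦9, 2↦8, 3↦3, 4↦5, 5↦3, 6↦8, 7↦9, 8↦6, 9↦10, 10↦10]  zeros at y ∈ ∅
  x = 3: [0↦4, 1↦5, 2↦2, 3↦6, 4↦6, 5↦2, 6↦5, 7↦4, 8↦10, 9↦1, 10↦10]  zeros at y ∈ ∅
  x = 4: [0↦6, 1↦5, 2↦0, 3↦2, 4↦0, 5↦5, 6↦6, 7↦3, 8↦7, 9↦7, 10↦3]  zeros at y ∈ {2, 4}
  x = 5: [0↦1, 1↦9, 2↦2, 3↦2, 4↦9, 5↦1, 6↦0, 7↦6, 8↦8, 9↦6, 10↦0]  zeros at y ∈ {6, 10}
  x = 6: [0↦0, 1↦6, 2↦8, 3↦6, 4↦0, 5↦1, 6↦9, 7↦2, 8↦2, 9↦9, 10↦1]  zeros at y ∈ {0, 4}
  x = 7: [0↦3, 1↦7, 2↦7, 3↦3, 4↦6, 5↦5, 6↦0, 7↦2, 8↦0, 9↦5, 10↦6]  zeros at y ∈ {6, 8}
  x = 8: [0↦10, 1↦1, 2↦10, 3↦4, 4↦5, 5↦2, 6↦6, 7↦6, 8↦2, 9↦5, 10↦4]  zeros at y ∈ ∅
  x = 9: [0↦10, 1↦10, 2↦6, 3↦9, 4↦8, 5↦3, 6↦5, 7↦3, 8↦8, 9↦9, 10↦6]  zeros at y ∈ ∅
  x = 10: [0↦3, 1↦1, 2↦6, 3↦7, 4↦4, 5↦8, 6↦8, 7↦4, 8↦7, 9↦6, 10↦1]  zeros at y ∈ ∅
Collecting zeros: affine points = {(0, 0), (0, 10), (4, 2), (4, 4), (5, 6), (5, 10), (6, 0), (6, 4), (7, 6), (7, 8)}.
Total count |C(F_11)_aff| = 10.


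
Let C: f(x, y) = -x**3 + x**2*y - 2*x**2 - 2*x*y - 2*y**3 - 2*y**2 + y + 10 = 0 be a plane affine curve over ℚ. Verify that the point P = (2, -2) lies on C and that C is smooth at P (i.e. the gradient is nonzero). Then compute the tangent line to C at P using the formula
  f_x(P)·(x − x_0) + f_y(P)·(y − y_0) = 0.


Tangent line at P: -24*x - 15*y + 18 = 0.

Step 1: f(2, -2) = 0, so P lies on C.
Step 2: partial derivatives
  f_x(x, y) = -3*x**2 + 2*x*y - 4*x - 2*y, f_y(x, y) = x**2 - 2*x - 6*y**2 - 4*y + 1.
  f_x(P) = -24, f_y(P) = -15 (gradient nonzero, so P is smooth).
Step 3: tangent line at P: -24·(x − 2) + -15·(y − -2) = 0.
Expanding: -24*x - 15*y + 18 = 0.


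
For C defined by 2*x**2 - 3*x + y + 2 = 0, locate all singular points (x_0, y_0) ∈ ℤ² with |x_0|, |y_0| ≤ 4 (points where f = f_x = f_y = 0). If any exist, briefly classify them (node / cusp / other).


No singular points in the scanned grid; C is smooth there.

Compute partial derivatives:
  f_x = 4*x - 3.
  f_y = 1.
f_y = 1 is a nonzero constant, so f_y never vanishes: no point (x, y) can satisfy f = f_x = f_y = 0. In particular no (x, y) ∈ {−4, ..., 4}² is singular; the curve is smooth.


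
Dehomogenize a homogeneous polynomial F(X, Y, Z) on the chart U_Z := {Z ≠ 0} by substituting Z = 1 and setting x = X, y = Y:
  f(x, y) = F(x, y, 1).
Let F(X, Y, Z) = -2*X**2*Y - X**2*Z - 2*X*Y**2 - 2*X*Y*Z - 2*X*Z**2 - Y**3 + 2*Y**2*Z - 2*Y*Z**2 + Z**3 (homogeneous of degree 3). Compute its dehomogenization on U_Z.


f(x, y) = -2*x**2*y - x**2 - 2*x*y**2 - 2*x*y - 2*x - y**3 + 2*y**2 - 2*y + 1

On U_Z we set Z = 1. Each monomial c·X^i·Y^j·Z^k in F becomes c·x^i·y^j·1^k = c·x^i·y^j.
Substituting Z = 1: F(X, Y, 1) = -2*x**2*y - x**2 - 2*x*y**2 - 2*x*y - 2*x - y**3 + 2*y**2 - 2*y + 1.
Note: deg(f) ≤ deg(F) = 3; strict inequality happens when F is divisible by Z (lost terms).


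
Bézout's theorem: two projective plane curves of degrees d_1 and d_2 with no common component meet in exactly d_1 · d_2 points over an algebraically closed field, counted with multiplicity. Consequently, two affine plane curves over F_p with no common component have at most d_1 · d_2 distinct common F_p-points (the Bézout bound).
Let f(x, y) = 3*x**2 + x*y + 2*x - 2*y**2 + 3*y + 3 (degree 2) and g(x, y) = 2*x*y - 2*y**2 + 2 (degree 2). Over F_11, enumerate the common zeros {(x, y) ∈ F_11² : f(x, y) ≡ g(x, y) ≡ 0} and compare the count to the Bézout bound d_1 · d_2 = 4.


Common zeros: {(1, 8), (7, 2)}; count = 2; Bézout bound = 4.

deg(f) = 2, deg(g) = 2, so Bézout bound = 4.
Scan x ∈ F_11. For each x, list the y ∈ F_11 with f(x, y) ≡ 0 and those with g(x, y) ≡ 0 (mod 11); the common zeros in that column are the intersection.
  x = 0: f ≡ 0 at y ∈ {9}; g ≡ 0 at y ∈ {1, 10}; common: ∅.
  x = 1: f ≡ 0 at y ∈ {5, 8}; g ≡ 0 at y ∈ {4, 8}; common: {8}.
  x = 2: f ≡ 0 at y ∈ {1, 7}; g ≡ 0 at y ∈ ∅; common: ∅.
  x = 3: f ≡ 0 at y ∈ {6, 8}; g ≡ 0 at y ∈ ∅; common: ∅.
  x = 4: f ≡ 0 at y ∈ {4, 5}; g ≡ 0 at y ∈ {6, 9}; common: ∅.
  x = 5: f ≡ 0 at y ∈ {0, 4}; g ≡ 0 at y ∈ ∅; common: ∅.
  x = 6: f ≡ 0 at y ∈ {3, 7}; g ≡ 0 at y ∈ ∅; common: ∅.
  x = 7: f ≡ 0 at y ∈ {2, 3}; g ≡ 0 at y ∈ {2, 5}; common: {2}.
  x = 8: f ≡ 0 at y ∈ {1, 10}; g ≡ 0 at y ∈ ∅; common: ∅.
  x = 9: f ≡ 0 at y ∈ {0, 6}; g ≡ 0 at y ∈ ∅; common: ∅.
  x = 10: f ≡ 0 at y ∈ {2, 10}; g ≡ 0 at y ∈ {3, 7}; common: ∅.
Collecting: common zeros = {(1, 8), (7, 2)}, so the count is 2.
Comparison with the Bézout bound: 2 ≤ 4 = deg(f)·deg(g), as expected for curves with no common component (the affine F_11-count falls short of the bound because intersections may lie at infinity, over extension fields, or carry multiplicity).


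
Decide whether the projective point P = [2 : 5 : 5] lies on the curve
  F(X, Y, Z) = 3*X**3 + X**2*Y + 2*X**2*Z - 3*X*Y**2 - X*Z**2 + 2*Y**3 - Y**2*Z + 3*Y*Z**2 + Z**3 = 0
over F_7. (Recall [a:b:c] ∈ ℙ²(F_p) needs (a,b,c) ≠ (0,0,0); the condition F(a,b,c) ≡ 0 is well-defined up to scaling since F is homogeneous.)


F(2,5,5) ≡ 5 (mod 7); P is NOT on the curve.

Evaluate F(2, 5, 5) term-by-term (mod 7).
  3*X**3 ↦ 3·8·1·1 = 24
  X**2*Y ↦ 1·4·5·1 = 20
  2*X**2*Z ↦ 2·4·1·5 = 40
  -3*X*Y**2 ↦ -3·2·25·1 = -150
  -X*Z**2 ↦ -1·2·1·25 = -50
  2*Y**3 ↦ 2·1·125·1 = 250
  -Y**2*Z ↦ -1·1·25·5 = -125
  3*Y*Z**2 ↦ 3·1·5·25 = 375
  Z**3 ↦ 1·1·1·125 = 125
Sum: F(2, 5, 5) = (24) + (20) + (40) + (-150) + (-50) + (250) + (-125) + (375) + (125) = 509.
Reducing mod 7: 509 ≡ 5 (mod 7).
Since F(a, b, c) ≡ 5 ≠ 0 (mod 7), P does NOT lie on the curve.


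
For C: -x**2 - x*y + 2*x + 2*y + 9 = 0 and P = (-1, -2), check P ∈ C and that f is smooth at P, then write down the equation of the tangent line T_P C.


Tangent line at P: 6*x + 3*y + 12 = 0.

Step 1: f(-1, -2) = 0, so P lies on C.
Step 2: partial derivatives
  f_x(x, y) = -2*x - y + 2, f_y(x, y) = 2 - x.
  f_x(P) = 6, f_y(P) = 3 (gradient nonzero, so P is smooth).
Step 3: tangent line at P: 6·(x − -1) + 3·(y − -2) = 0.
Expanding: 6*x + 3*y + 12 = 0.


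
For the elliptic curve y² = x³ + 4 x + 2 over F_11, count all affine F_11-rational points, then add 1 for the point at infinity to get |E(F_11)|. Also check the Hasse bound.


Affine points = {(4, 4), (4, 7), (5, 2), (5, 9), (6, 0)}; affine count = 5; |E(F_11)| = 6.

Discriminant check: Δ ∝ 4a³ + 27b² = 4·4³ + 27·2² = 4·64 + 27·4 ≡ 1 (mod 11). Nonzero ⇒ E is nonsingular.
For each x ∈ F_11, compute rhs = x³ + 4·x + 2 mod 11, then count y ∈ F_11 with y² ≡ rhs.
  x = 0: rhs = 2, matching y values: none (0 points).
  x = 1: rhs = 7, matching y values: none (0 points).
  x = 2: rhs = 7, matching y values: none (0 points).
  x = 3: rhs = 8, matching y values: none (0 points).
  x = 4: rhs = 5, matching y values: 4, 7 (2 points).
  x = 5: rhs = 4, matching y values: 2, 9 (2 points).
  x = 6: rhs = 0, matching y values: 0 (1 points).
  x = 7: rhs = 10, matching y values: none (0 points).
  x = 8: rhs = 7, matching y values: none (0 points).
  x = 9: rhs = 8, matching y values: none (0 points).
  x = 10: rhs = 8, matching y values: none (0 points).
Total affine count: 5.
Full point count |E(F_11)| = 5 + 1 = 6.
Hasse bound: |6 − (11+1)| = |-6| = 6 ≤ 2√11 ≈ 6.6332 ✓.


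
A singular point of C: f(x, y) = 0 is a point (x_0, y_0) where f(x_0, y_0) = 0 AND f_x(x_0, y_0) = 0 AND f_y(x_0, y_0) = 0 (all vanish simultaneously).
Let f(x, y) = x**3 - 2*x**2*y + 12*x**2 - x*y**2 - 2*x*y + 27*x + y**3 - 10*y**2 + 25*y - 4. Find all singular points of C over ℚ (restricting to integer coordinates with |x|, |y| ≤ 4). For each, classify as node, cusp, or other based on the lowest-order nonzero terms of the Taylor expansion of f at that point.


Singular points: {(-2, 3)}; classification: cusp.

Compute partial derivatives:
  f_x = 3*x**2 - 4*x*y + 24*x - y**2 - 2*y + 27.
  f_y = -2*x**2 - 2*x*y - 2*x + 3*y**2 - 20*y + 25.
Scan x_0 ∈ {−4, ..., 4}. For each x_0, f_y(x_0, y) is a polynomial in y; find its integer roots y ∈ {−4, ..., 4}, then test f_x and f at those candidates.
  x = -4: f_y(-4, y) = 3*y**2 - 12*y + 1; no integer root y with |y| ≤ 4.
  x = -3: f_y(-3, y) = 3*y**2 - 14*y + 13; no integer root y with |y| ≤ 4.
  x = -2: f_y(-2, y) = 3*y**2 - 16*y + 21; vanishes at y ∈ {3}. (-2, 3): f_x = 0, f = 0 — SINGULAR.
  x = -1: f_y(-1, y) = 3*y**2 - 18*y + 25; no integer root y with |y| ≤ 4.
  x = 0: f_y(0, y) = 3*y**2 - 20*y + 25; no integer root y with |y| ≤ 4.
  x = 1: f_y(1, y) = 3*y**2 - 22*y + 21; no integer root y with |y| ≤ 4.
  x = 2: f_y(2, y) = 3*y**2 - 24*y + 13; no integer root y with |y| ≤ 4.
  x = 3: f_y(3, y) = 3*y**2 - 26*y + 1; no integer root y with |y| ≤ 4.
  x = 4: f_y(4, y) = 3*y**2 - 28*y - 15; no integer root y with |y| ≤ 4.
Only singular point on the grid: (-2, 3).
Classify: substitute x = -2 + u, y = 3 + v and expand: f = u**3 - 2*u**2*v - u*v**2 + v**3 + v**2.
No constant or linear terms (consistent with a singular point). Quadratic part: v**2. Cubic part: u**3 - 2*u**2*v - u*v**2 + v**3.
The quadratic part v**2 is a perfect square, so there is a single (double) tangent line v = 0, i.e. y = 3. Restricting the cubic part to that line (v = 0) leaves u**3 ≠ 0, so f is not divisible by v and the branch is v² ≈ -u**3 to lowest order — this is a cusp.
Classification: cusp.
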